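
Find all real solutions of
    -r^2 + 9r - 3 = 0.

r = 0.3467 or r = 8.6533

Discriminant: (9)^2 - 4*(-1)*(-3) = 69.
Quadratic formula: r = (-9 +/- sqrt(69)) / (-2).
So r = 9/2 - sqrt(69)/2 ~= 0.3467 or r = sqrt(69)/2 + 9/2 ~= 8.6533.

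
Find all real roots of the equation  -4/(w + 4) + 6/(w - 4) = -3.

w = -2 or w = 1.3333

Multiply both sides by (w + 4)(w - 4):
-4(w - 4) + 6(w + 4) = -3(w + 4)(w - 4).
Expand and collect terms: -3w² - 2w + 8 = 0.
Factor or apply the quadratic formula: w = -2 or w = 1.3333.
Neither value makes a denominator zero (w ≠ -4, w ≠ 4), so both are valid.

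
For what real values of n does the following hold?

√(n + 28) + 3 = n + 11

Isolate the radical: √(n + 28) = n + 8.
Square both sides: n + 28 = (n + 8)².
Expand and rearrange: n² + 15n + 36 = 0.
Solving gives n = -3 or n = -12.
Check each candidate in the original equation:
  n = -3: √(25) = 5, while n + 8 = 5 — valid.
  n = -12: √(16) = 4, while n + 8 = -4 — extraneous.

n = -3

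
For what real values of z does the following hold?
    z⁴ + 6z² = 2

Let u = z². The equation becomes u² + 6u - 2 = 0.
By the quadratic formula, u = -3 + √(11) or u = -√(11) - 3.
z² = -3 + √(11) gives z = ±√(-3 + √(11)) ≈ ±0.5627.
z² = -√(11) - 3 < 0 has no real solution.

z = -0.5627 or z = 0.5627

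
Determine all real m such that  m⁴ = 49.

Let u = m². The equation becomes u² - 49 = 0.
Factor: (u - 7)(u + 7) = 0, so u = 7 or u = -7.
m² = 7 gives m = ±√(7) ≈ ±2.6458.
m² = -7 < 0 has no real solution.

m = -2.6458 or m = 2.6458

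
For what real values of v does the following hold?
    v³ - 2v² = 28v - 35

Rearrange: v³ - 2v² - 28v + 35 = 0.
Possible rational roots are divisors of 35. Testing v = -5 gives 0, so (v + 5) is a factor.
Divide: v³ - 2v² - 28v + 35 = (v + 5)(v² - 7v + 7).
Apply the quadratic formula to v² - 7v + 7 = 0: v = (7 ± √21)/2, i.e. v ≈ 5.7913 or v ≈ 1.2087.

v = -5 or v = 1.2087 or v = 5.7913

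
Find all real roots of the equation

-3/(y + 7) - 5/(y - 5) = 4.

y = -7.831 or y = 3.831

Multiply both sides by (y + 7)(y - 5):
-3(y - 5) - 5(y + 7) = 4(y + 7)(y - 5).
Expand and collect terms: 4y² + 16y - 120 = 0.
By the quadratic formula, y = (-16 ± √2176) / 8, so y ≈ 3.831 or y ≈ -7.831.
Neither value makes a denominator zero (y ≠ -7, y ≠ 5), so both are valid.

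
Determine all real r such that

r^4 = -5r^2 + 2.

r = -0.6101 or r = 0.6101

Let u = r^2. The equation becomes u^2 + 5u - 2 = 0.
By the quadratic formula, u = -5/2 + sqrt(33)/2 or u = -sqrt(33)/2 - 5/2.
r^2 = -5/2 + sqrt(33)/2 gives r = +/-sqrt(-5/2 + sqrt(33)/2) ~= +/-0.6101.
r^2 = -sqrt(33)/2 - 5/2 < 0 has no real solution.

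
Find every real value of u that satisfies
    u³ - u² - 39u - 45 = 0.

Possible rational roots are divisors of -45. Testing u = -5 gives 0, so (u + 5) is a factor.
Divide: u³ - u² - 39u - 45 = (u + 5)(u² - 6u - 9).
Apply the quadratic formula to u² - 6u - 9 = 0: u = (6 ± √72)/2, i.e. u ≈ 7.2426 or u ≈ -1.2426.

u = -5 or u = -1.2426 or u = 7.2426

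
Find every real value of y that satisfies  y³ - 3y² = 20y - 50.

Rearrange: y³ - 3y² - 20y + 50 = 0.
Possible rational roots are divisors of 50. Testing y = 5 gives 0, so (y - 5) is a factor.
Divide: y³ - 3y² - 20y + 50 = (y - 5)(y² + 2y - 10).
Apply the quadratic formula to y² + 2y - 10 = 0: y = (-2 ± √44)/2, i.e. y ≈ 2.3166 or y ≈ -4.3166.

y = -4.3166 or y = 2.3166 or y = 5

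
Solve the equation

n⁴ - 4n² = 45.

n = -3 or n = 3

Let u = n². The equation becomes u² - 4u - 45 = 0.
Factor: (u - 9)(u + 5) = 0, so u = 9 or u = -5.
n² = 9 gives n = ±3.
n² = -5 < 0 has no real solution.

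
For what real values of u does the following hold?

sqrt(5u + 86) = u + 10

u = -1

Square both sides: 5u + 86 = (u + 10)^2.
Expand and rearrange: u^2 + 15u + 14 = 0.
Solving gives u = -1 or u = -14.
Check each candidate in the original equation:
  u = -1: sqrt(81) = 9, while u + 10 = 9 — valid.
  u = -14: sqrt(16) = 4, while u + 10 = -4 — extraneous.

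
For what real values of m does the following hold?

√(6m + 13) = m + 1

Square both sides: 6m + 13 = (m + 1)².
Expand and rearrange: m² - 4m - 12 = 0.
Solving gives m = 6 or m = -2.
Check each candidate in the original equation:
  m = 6: √(49) = 7, while m + 1 = 7 — valid.
  m = -2: √(1) = 1, while m + 1 = -1 — extraneous.

m = 6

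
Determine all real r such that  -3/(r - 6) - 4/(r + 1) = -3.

Multiply both sides by (r - 6)(r + 1):
-3(r + 1) - 4(r - 6) = -3(r - 6)(r + 1).
Expand and collect terms: -3r^2 + 22r - 3 = 0.
By the quadratic formula, r = (-22 +/- sqrt(448)) / -6, so r ~= 0.139 or r ~= 7.1943.
Neither value makes a denominator zero (r != 6, r != -1), so both are valid.

r = 0.139 or r = 7.1943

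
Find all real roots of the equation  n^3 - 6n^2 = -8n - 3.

n = -0.3028 or n = 3 or n = 3.3028

Rearrange: n^3 - 6n^2 + 8n + 3 = 0.
Possible rational roots are divisors of 3. Testing n = 3 gives 0, so (n - 3) is a factor.
Divide: n^3 - 6n^2 + 8n + 3 = (n - 3)(n^2 - 3n - 1).
Apply the quadratic formula to n^2 - 3n - 1 = 0: n = (3 +/- sqrt(13))/2, i.e. n ~= 3.3028 or n ~= -0.3028.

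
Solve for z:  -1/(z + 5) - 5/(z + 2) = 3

Multiply both sides by (z + 5)(z + 2):
-(z + 2) - 5(z + 5) = 3(z + 5)(z + 2).
Expand and collect terms: 3z^2 + 27z + 57 = 0.
By the quadratic formula, z = (-27 +/- sqrt(45)) / 6, so z ~= -3.382 or z ~= -5.618.
Neither value makes a denominator zero (z != -5, z != -2), so both are valid.

z = -5.618 or z = -3.382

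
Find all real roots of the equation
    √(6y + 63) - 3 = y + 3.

Isolate the radical: √(6y + 63) = y + 6.
Square both sides: 6y + 63 = (y + 6)².
Expand and rearrange: y² + 6y - 27 = 0.
Solving gives y = 3 or y = -9.
Check each candidate in the original equation:
  y = 3: √(81) = 9, while y + 6 = 9 — valid.
  y = -9: √(9) = 3, while y + 6 = -3 — extraneous.

y = 3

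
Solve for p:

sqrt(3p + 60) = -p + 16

Square both sides: 3p + 60 = (-p + 16)^2.
Expand and rearrange: p^2 - 35p + 196 = 0.
Solving gives p = 28 or p = 7.
Check each candidate in the original equation:
  p = 28: sqrt(144) = 12, while -p + 16 = -12 — extraneous.
  p = 7: sqrt(81) = 9, while -p + 16 = 9 — valid.

p = 7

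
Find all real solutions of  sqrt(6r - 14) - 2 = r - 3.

r = 3 or r = 5

Isolate the radical: sqrt(6r - 14) = r - 1.
Square both sides: 6r - 14 = (r - 1)^2.
Expand and rearrange: r^2 - 8r + 15 = 0.
Solving gives r = 5 or r = 3.
Check each candidate in the original equation:
  r = 5: sqrt(16) = 4, while r - 1 = 4 — valid.
  r = 3: sqrt(4) = 2, while r - 1 = 2 — valid.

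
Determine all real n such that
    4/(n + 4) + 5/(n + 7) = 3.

Multiply both sides by (n + 4)(n + 7):
4(n + 7) + 5(n + 4) = 3(n + 4)(n + 7).
Expand and collect terms: 3n² + 24n + 36 = 0.
Factor or apply the quadratic formula: n = -2 or n = -6.
Neither value makes a denominator zero (n ≠ -4, n ≠ -7), so both are valid.

n = -6 or n = -2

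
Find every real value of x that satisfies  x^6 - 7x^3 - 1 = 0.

x = -0.5193 or x = 1.9256

Let u = x^3. The equation becomes u^2 - 7u - 1 = 0.
By the quadratic formula, u = 7/2 + sqrt(53)/2 or u = 7/2 - sqrt(53)/2.
x^3 = 7/2 + sqrt(53)/2 gives x = (7/2 + sqrt(53)/2)^(1/3) ~= 1.9256.
x^3 = 7/2 - sqrt(53)/2 gives x = -(-7/2 + sqrt(53)/2)^(1/3) ~= -0.5193.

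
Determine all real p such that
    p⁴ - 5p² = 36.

Let u = p². The equation becomes u² - 5u - 36 = 0.
Factor: (u - 9)(u + 4) = 0, so u = 9 or u = -4.
p² = 9 gives p = ±3.
p² = -4 < 0 has no real solution.

p = -3 or p = 3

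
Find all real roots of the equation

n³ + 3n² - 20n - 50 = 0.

n = -5 or n = -2.3166 or n = 4.3166

Possible rational roots are divisors of -50. Testing n = -5 gives 0, so (n + 5) is a factor.
Divide: n³ + 3n² - 20n - 50 = (n + 5)(n² - 2n - 10).
Apply the quadratic formula to n² - 2n - 10 = 0: n = (2 ± √44)/2, i.e. n ≈ 4.3166 or n ≈ -2.3166.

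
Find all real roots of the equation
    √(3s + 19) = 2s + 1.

s = 2

Square both sides: 3s + 19 = (2s + 1)².
Expand and rearrange: 4s² + s - 18 = 0.
Solving gives s = 2 or s = -2.25.
Check each candidate in the original equation:
  s = 2: √(25) = 5, while 2s + 1 = 5 — valid.
  s = -2.25: √(12.25) = 3.5, while 2s + 1 = -3.5 — extraneous.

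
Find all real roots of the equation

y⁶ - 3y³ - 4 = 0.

Let u = y³. The equation becomes u² - 3u - 4 = 0.
Factor: (u + 1)(u - 4) = 0, so u = -1 or u = 4.
y³ = -1 gives y = -1.
y³ = 4 gives y = ∛(4) ≈ 1.5874.

y = -1 or y = 1.5874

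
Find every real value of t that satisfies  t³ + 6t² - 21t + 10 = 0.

Possible rational roots are divisors of 10. Testing t = 2 gives 0, so (t - 2) is a factor.
Divide: t³ + 6t² - 21t + 10 = (t - 2)(t² + 8t - 5).
Apply the quadratic formula to t² + 8t - 5 = 0: t = (-8 ± √84)/2, i.e. t ≈ 0.5826 or t ≈ -8.5826.

t = -8.5826 or t = 0.5826 or t = 2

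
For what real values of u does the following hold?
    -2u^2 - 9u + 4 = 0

Discriminant: (-9)^2 - 4*(-2)*4 = 113.
Quadratic formula: u = (9 +/- sqrt(113)) / (-4).
So u = -sqrt(113)/4 - 9/4 ~= -4.9075 or u = -9/4 + sqrt(113)/4 ~= 0.4075.

u = -4.9075 or u = 0.4075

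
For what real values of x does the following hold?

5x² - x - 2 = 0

x = -0.5403 or x = 0.7403

Discriminant: (-1)² − 4·5·(-2) = 41.
Quadratic formula: x = (1 ± √41) / 10.
So x = 1/10 + √(41)/10 ≈ 0.7403 or x = 1/10 - √(41)/10 ≈ -0.5403.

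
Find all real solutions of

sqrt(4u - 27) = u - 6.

Square both sides: 4u - 27 = (u - 6)^2.
Expand and rearrange: u^2 - 16u + 63 = 0.
Solving gives u = 9 or u = 7.
Check each candidate in the original equation:
  u = 9: sqrt(9) = 3, while u - 6 = 3 — valid.
  u = 7: sqrt(1) = 1, while u - 6 = 1 — valid.

u = 7 or u = 9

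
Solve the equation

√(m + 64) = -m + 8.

m = 0

Square both sides: m + 64 = (-m + 8)².
Expand and rearrange: m² - 17m = 0.
Solving gives m = 17 or m = 0.
Check each candidate in the original equation:
  m = 17: √(81) = 9, while -m + 8 = -9 — extraneous.
  m = 0: √(64) = 8, while -m + 8 = 8 — valid.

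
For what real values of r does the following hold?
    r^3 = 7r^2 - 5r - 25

Rearrange: r^3 - 7r^2 + 5r + 25 = 0.
Possible rational roots are divisors of 25. Testing r = 5 gives 0, so (r - 5) is a factor.
Divide: r^3 - 7r^2 + 5r + 25 = (r - 5)(r^2 - 2r - 5).
Apply the quadratic formula to r^2 - 2r - 5 = 0: r = (2 +/- sqrt(24))/2, i.e. r ~= 3.4495 or r ~= -1.4495.

r = -1.4495 or r = 3.4495 or r = 5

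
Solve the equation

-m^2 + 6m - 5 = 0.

Factor: -1(m - 1)(m - 5) = 0.
So m = 1 or m = 5.

m = 1 or m = 5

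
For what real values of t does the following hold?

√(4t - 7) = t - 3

t = 8

Square both sides: 4t - 7 = (t - 3)².
Expand and rearrange: t² - 10t + 16 = 0.
Solving gives t = 8 or t = 2.
Check each candidate in the original equation:
  t = 8: √(25) = 5, while t - 3 = 5 — valid.
  t = 2: √(1) = 1, while t - 3 = -1 — extraneous.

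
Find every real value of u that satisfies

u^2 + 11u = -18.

u = -9 or u = -2

Bring every term to one side: u^2 + 11u + 18 = 0.
Factor: (u + 9)(u + 2) = 0.
So u = -9 or u = -2.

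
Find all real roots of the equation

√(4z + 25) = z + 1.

z = 6

Square both sides: 4z + 25 = (z + 1)².
Expand and rearrange: z² - 2z - 24 = 0.
Solving gives z = 6 or z = -4.
Check each candidate in the original equation:
  z = 6: √(49) = 7, while z + 1 = 7 — valid.
  z = -4: √(9) = 3, while z + 1 = -3 — extraneous.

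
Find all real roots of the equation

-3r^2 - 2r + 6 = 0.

Discriminant: (-2)^2 - 4*(-3)*6 = 76.
Quadratic formula: r = (2 +/- sqrt(76)) / (-6).
So r = -sqrt(19)/3 - 1/3 ~= -1.7863 or r = -1/3 + sqrt(19)/3 ~= 1.1196.

r = -1.7863 or r = 1.1196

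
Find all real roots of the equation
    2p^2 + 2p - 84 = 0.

p = -7 or p = 6

Factor: 2(p - 6)(p + 7) = 0.
So p = 6 or p = -7.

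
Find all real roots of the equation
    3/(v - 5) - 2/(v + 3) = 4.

Multiply both sides by (v - 5)(v + 3):
3(v + 3) - 2(v - 5) = 4(v - 5)(v + 3).
Expand and collect terms: 4v^2 - 9v - 79 = 0.
By the quadratic formula, v = (9 +/- sqrt(1345)) / 8, so v ~= 5.7093 or v ~= -3.4593.
Neither value makes a denominator zero (v != 5, v != -3), so both are valid.

v = -3.4593 or v = 5.7093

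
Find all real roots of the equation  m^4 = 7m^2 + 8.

m = -2.8284 or m = 2.8284

Let u = m^2. The equation becomes u^2 - 7u - 8 = 0.
Factor: (u - 8)(u + 1) = 0, so u = 8 or u = -1.
m^2 = 8 gives m = +/-2*sqrt(2) ~= +/-2.8284.
m^2 = -1 < 0 has no real solution.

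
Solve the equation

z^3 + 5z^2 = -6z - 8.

z = -4

Rearrange: z^3 + 5z^2 + 6z + 8 = 0.
Possible rational roots are divisors of 8. Testing z = -4 gives 0, so (z + 4) is a factor.
Divide: z^3 + 5z^2 + 6z + 8 = (z + 4)(z^2 + z + 2).
The quadratic z^2 + z + 2 has discriminant -7 < 0, so no further real roots.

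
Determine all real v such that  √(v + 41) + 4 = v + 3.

v = 8

Isolate the radical: √(v + 41) = v - 1.
Square both sides: v + 41 = (v - 1)².
Expand and rearrange: v² - 3v - 40 = 0.
Solving gives v = 8 or v = -5.
Check each candidate in the original equation:
  v = 8: √(49) = 7, while v - 1 = 7 — valid.
  v = -5: √(36) = 6, while v - 1 = -6 — extraneous.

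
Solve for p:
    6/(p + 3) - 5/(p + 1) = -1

p = -6 or p = 1

Multiply both sides by (p + 3)(p + 1):
6(p + 1) - 5(p + 3) = -(p + 3)(p + 1).
Expand and collect terms: -p² - 5p + 6 = 0.
Factor or apply the quadratic formula: p = -6 or p = 1.
Neither value makes a denominator zero (p ≠ -3, p ≠ -1), so both are valid.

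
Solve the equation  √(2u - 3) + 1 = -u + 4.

u = 2

Isolate the radical: √(2u - 3) = -u + 3.
Square both sides: 2u - 3 = (-u + 3)².
Expand and rearrange: u² - 8u + 12 = 0.
Solving gives u = 6 or u = 2.
Check each candidate in the original equation:
  u = 6: √(9) = 3, while -u + 3 = -3 — extraneous.
  u = 2: √(1) = 1, while -u + 3 = 1 — valid.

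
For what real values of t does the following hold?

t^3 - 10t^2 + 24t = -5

Rearrange: t^3 - 10t^2 + 24t + 5 = 0.
Possible rational roots are divisors of 5. Testing t = 5 gives 0, so (t - 5) is a factor.
Divide: t^3 - 10t^2 + 24t + 5 = (t - 5)(t^2 - 5t - 1).
Apply the quadratic formula to t^2 - 5t - 1 = 0: t = (5 +/- sqrt(29))/2, i.e. t ~= 5.1926 or t ~= -0.1926.

t = -0.1926 or t = 5 or t = 5.1926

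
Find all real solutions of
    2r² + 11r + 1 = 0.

Discriminant: (11)² − 4·2·1 = 113.
Quadratic formula: r = (-11 ± √113) / 4.
So r = -11/4 + √(113)/4 ≈ -0.0925 or r = -11/4 - √(113)/4 ≈ -5.4075.

r = -5.4075 or r = -0.0925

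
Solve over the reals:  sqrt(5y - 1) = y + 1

y = 1 or y = 2

Square both sides: 5y - 1 = (y + 1)^2.
Expand and rearrange: y^2 - 3y + 2 = 0.
Solving gives y = 2 or y = 1.
Check each candidate in the original equation:
  y = 2: sqrt(9) = 3, while y + 1 = 3 — valid.
  y = 1: sqrt(4) = 2, while y + 1 = 2 — valid.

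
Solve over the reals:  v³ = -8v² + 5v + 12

Rearrange: v³ + 8v² - 5v - 12 = 0.
Possible rational roots are divisors of -12. Testing v = -1 gives 0, so (v + 1) is a factor.
Divide: v³ + 8v² - 5v - 12 = (v + 1)(v² + 7v - 12).
Apply the quadratic formula to v² + 7v - 12 = 0: v = (-7 ± √97)/2, i.e. v ≈ 1.4244 or v ≈ -8.4244.

v = -8.4244 or v = -1 or v = 1.4244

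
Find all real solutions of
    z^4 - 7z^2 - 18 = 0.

Let u = z^2. The equation becomes u^2 - 7u - 18 = 0.
Factor: (u - 9)(u + 2) = 0, so u = 9 or u = -2.
z^2 = 9 gives z = +/-3.
z^2 = -2 < 0 has no real solution.

z = -3 or z = 3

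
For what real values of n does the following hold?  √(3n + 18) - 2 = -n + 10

Isolate the radical: √(3n + 18) = -n + 12.
Square both sides: 3n + 18 = (-n + 12)².
Expand and rearrange: n² - 27n + 126 = 0.
Solving gives n = 21 or n = 6.
Check each candidate in the original equation:
  n = 21: √(81) = 9, while -n + 12 = -9 — extraneous.
  n = 6: √(36) = 6, while -n + 12 = 6 — valid.

n = 6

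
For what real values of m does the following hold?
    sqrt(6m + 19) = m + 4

m = -3 or m = 1

Square both sides: 6m + 19 = (m + 4)^2.
Expand and rearrange: m^2 + 2m - 3 = 0.
Solving gives m = 1 or m = -3.
Check each candidate in the original equation:
  m = 1: sqrt(25) = 5, while m + 4 = 5 — valid.
  m = -3: sqrt(1) = 1, while m + 4 = 1 — valid.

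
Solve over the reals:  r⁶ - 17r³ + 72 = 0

r = 2 or r = 2.0801

Let u = r³. The equation becomes u² - 17u + 72 = 0.
Factor: (u - 8)(u - 9) = 0, so u = 8 or u = 9.
r³ = 8 gives r = 2.
r³ = 9 gives r = ∛(9) ≈ 2.0801.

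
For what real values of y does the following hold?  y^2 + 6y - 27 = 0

Factor: (y + 9)(y - 3) = 0.
So y = -9 or y = 3.

y = -9 or y = 3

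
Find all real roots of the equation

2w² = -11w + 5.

w = -5.9221 or w = 0.4221

Rearrange to standard form: 2w² + 11w - 5 = 0.
Discriminant: (11)² − 4·2·(-5) = 161.
Quadratic formula: w = (-11 ± √161) / 4.
So w = -11/4 + √(161)/4 ≈ 0.4221 or w = -√(161)/4 - 11/4 ≈ -5.9221.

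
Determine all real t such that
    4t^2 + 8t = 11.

Rearrange to standard form: 4t^2 + 8t - 11 = 0.
Discriminant: (8)^2 - 4*4*(-11) = 240.
Quadratic formula: t = (-8 +/- sqrt(240)) / 8.
So t = -1 + sqrt(15)/2 ~= 0.9365 or t = -sqrt(15)/2 - 1 ~= -2.9365.

t = -2.9365 or t = 0.9365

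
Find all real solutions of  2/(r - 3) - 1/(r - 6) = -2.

Multiply both sides by (r - 3)(r - 6):
2(r - 6) - (r - 3) = -2(r - 3)(r - 6).
Expand and collect terms: -2r² + 17r - 27 = 0.
By the quadratic formula, r = (-17 ± √73) / -4, so r ≈ 2.114 or r ≈ 6.386.
Neither value makes a denominator zero (r ≠ 3, r ≠ 6), so both are valid.

r = 2.114 or r = 6.386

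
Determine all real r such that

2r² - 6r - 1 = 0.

r = -0.1583 or r = 3.1583

Discriminant: (-6)² − 4·2·(-1) = 44.
Quadratic formula: r = (6 ± √44) / 4.
So r = 3/2 + √(11)/2 ≈ 3.1583 or r = 3/2 - √(11)/2 ≈ -0.1583.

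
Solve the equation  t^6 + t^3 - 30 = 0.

Let u = t^3. The equation becomes u^2 + u - 30 = 0.
Factor: (u - 5)(u + 6) = 0, so u = 5 or u = -6.
t^3 = 5 gives t = (5)^(1/3) ~= 1.71.
t^3 = -6 gives t = -(6)^(1/3) ~= -1.8171.

t = -1.8171 or t = 1.71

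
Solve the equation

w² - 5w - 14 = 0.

Factor: (w - 7)(w + 2) = 0.
So w = 7 or w = -2.

w = -2 or w = 7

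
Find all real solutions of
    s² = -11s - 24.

s = -8 or s = -3

Bring every term to one side: s² + 11s + 24 = 0.
Factor: (s + 3)(s + 8) = 0.
So s = -3 or s = -8.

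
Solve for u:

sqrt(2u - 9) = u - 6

Square both sides: 2u - 9 = (u - 6)^2.
Expand and rearrange: u^2 - 14u + 45 = 0.
Solving gives u = 9 or u = 5.
Check each candidate in the original equation:
  u = 9: sqrt(9) = 3, while u - 6 = 3 — valid.
  u = 5: sqrt(1) = 1, while u - 6 = -1 — extraneous.

u = 9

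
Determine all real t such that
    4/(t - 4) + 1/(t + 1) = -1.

t = -3.2361 or t = 1.2361

Multiply both sides by (t - 4)(t + 1):
4(t + 1) + (t - 4) = -(t - 4)(t + 1).
Expand and collect terms: -t² - 2t + 4 = 0.
By the quadratic formula, t = (2 ± √20) / -2, so t ≈ -3.2361 or t ≈ 1.2361.
Neither value makes a denominator zero (t ≠ 4, t ≠ -1), so both are valid.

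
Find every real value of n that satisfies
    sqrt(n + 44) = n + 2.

n = 5

Square both sides: n + 44 = (n + 2)^2.
Expand and rearrange: n^2 + 3n - 40 = 0.
Solving gives n = 5 or n = -8.
Check each candidate in the original equation:
  n = 5: sqrt(49) = 7, while n + 2 = 7 — valid.
  n = -8: sqrt(36) = 6, while n + 2 = -6 — extraneous.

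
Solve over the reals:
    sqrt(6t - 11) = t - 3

Square both sides: 6t - 11 = (t - 3)^2.
Expand and rearrange: t^2 - 12t + 20 = 0.
Solving gives t = 10 or t = 2.
Check each candidate in the original equation:
  t = 10: sqrt(49) = 7, while t - 3 = 7 — valid.
  t = 2: sqrt(1) = 1, while t - 3 = -1 — extraneous.

t = 10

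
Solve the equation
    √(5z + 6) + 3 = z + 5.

Isolate the radical: √(5z + 6) = z + 2.
Square both sides: 5z + 6 = (z + 2)².
Expand and rearrange: z² - z - 2 = 0.
Solving gives z = 2 or z = -1.
Check each candidate in the original equation:
  z = 2: √(16) = 4, while z + 2 = 4 — valid.
  z = -1: √(1) = 1, while z + 2 = 1 — valid.

z = -1 or z = 2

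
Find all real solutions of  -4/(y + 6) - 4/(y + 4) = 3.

Multiply both sides by (y + 6)(y + 4):
-4(y + 4) - 4(y + 6) = 3(y + 6)(y + 4).
Expand and collect terms: 3y² + 38y + 112 = 0.
Factor or apply the quadratic formula: y = -4.6667 or y = -8.
Neither value makes a denominator zero (y ≠ -6, y ≠ -4), so both are valid.

y = -8 or y = -4.6667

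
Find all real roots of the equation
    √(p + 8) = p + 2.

p = 1

Square both sides: p + 8 = (p + 2)².
Expand and rearrange: p² + 3p - 4 = 0.
Solving gives p = 1 or p = -4.
Check each candidate in the original equation:
  p = 1: √(9) = 3, while p + 2 = 3 — valid.
  p = -4: √(4) = 2, while p + 2 = -2 — extraneous.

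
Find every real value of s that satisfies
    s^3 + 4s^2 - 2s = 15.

Rearrange: s^3 + 4s^2 - 2s - 15 = 0.
Possible rational roots are divisors of -15. Testing s = -3 gives 0, so (s + 3) is a factor.
Divide: s^3 + 4s^2 - 2s - 15 = (s + 3)(s^2 + s - 5).
Apply the quadratic formula to s^2 + s - 5 = 0: s = (-1 +/- sqrt(21))/2, i.e. s ~= 1.7913 or s ~= -2.7913.

s = -3 or s = -2.7913 or s = 1.7913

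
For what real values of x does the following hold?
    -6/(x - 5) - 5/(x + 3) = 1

x = -11 or x = 2

Multiply both sides by (x - 5)(x + 3):
-6(x + 3) - 5(x - 5) = (x - 5)(x + 3).
Expand and collect terms: x^2 + 9x - 22 = 0.
Factor or apply the quadratic formula: x = 2 or x = -11.
Neither value makes a denominator zero (x != 5, x != -3), so both are valid.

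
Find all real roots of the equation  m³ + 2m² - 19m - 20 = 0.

m = -5 or m = -1 or m = 4

Possible rational roots are divisors of -20. Testing m = 4 gives 0, so (m - 4) is a factor.
Divide: m³ + 2m² - 19m - 20 = (m - 4)(m² + 6m + 5).
Factor the quadratic: m = -1 or m = -5.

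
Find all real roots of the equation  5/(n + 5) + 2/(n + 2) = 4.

Multiply both sides by (n + 5)(n + 2):
5(n + 2) + 2(n + 5) = 4(n + 5)(n + 2).
Expand and collect terms: 4n² + 21n + 20 = 0.
Factor or apply the quadratic formula: n = -1.25 or n = -4.
Neither value makes a denominator zero (n ≠ -5, n ≠ -2), so both are valid.

n = -4 or n = -1.25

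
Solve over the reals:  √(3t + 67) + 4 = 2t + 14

Isolate the radical: √(3t + 67) = 2t + 10.
Square both sides: 3t + 67 = (2t + 10)².
Expand and rearrange: 4t² + 37t + 33 = 0.
Solving gives t = -1 or t = -8.25.
Check each candidate in the original equation:
  t = -1: √(64) = 8, while 2t + 10 = 8 — valid.
  t = -8.25: √(42.25) = 6.5, while 2t + 10 = -6.5 — extraneous.

t = -1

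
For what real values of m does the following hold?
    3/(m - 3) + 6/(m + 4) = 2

m = -1.7231 or m = 5.2231

Multiply both sides by (m - 3)(m + 4):
3(m + 4) + 6(m - 3) = 2(m - 3)(m + 4).
Expand and collect terms: 2m² - 7m - 18 = 0.
By the quadratic formula, m = (7 ± √193) / 4, so m ≈ 5.2231 or m ≈ -1.7231.
Neither value makes a denominator zero (m ≠ 3, m ≠ -4), so both are valid.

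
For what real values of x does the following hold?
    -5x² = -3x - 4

Rearrange to standard form: -5x² + 3x + 4 = 0.
Discriminant: (3)² − 4·(-5)·4 = 89.
Quadratic formula: x = (-3 ± √89) / (-10).
So x = 3/10 - √(89)/10 ≈ -0.6434 or x = 3/10 + √(89)/10 ≈ 1.2434.

x = -0.6434 or x = 1.2434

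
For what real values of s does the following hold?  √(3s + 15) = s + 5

s = -5 or s = -2

Square both sides: 3s + 15 = (s + 5)².
Expand and rearrange: s² + 7s + 10 = 0.
Solving gives s = -2 or s = -5.
Check each candidate in the original equation:
  s = -2: √(9) = 3, while s + 5 = 3 — valid.
  s = -5: √(0) = 0, while s + 5 = 0 — valid.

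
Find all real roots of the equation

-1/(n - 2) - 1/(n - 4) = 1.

n = 0.5858 or n = 3.4142

Multiply both sides by (n - 2)(n - 4):
-(n - 4) - (n - 2) = (n - 2)(n - 4).
Expand and collect terms: n² - 4n + 2 = 0.
By the quadratic formula, n = (4 ± √8) / 2, so n ≈ 3.4142 or n ≈ 0.5858.
Neither value makes a denominator zero (n ≠ 2, n ≠ 4), so both are valid.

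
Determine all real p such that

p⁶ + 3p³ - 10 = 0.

p = -1.71 or p = 1.2599

Let u = p³. The equation becomes u² + 3u - 10 = 0.
Factor: (u + 5)(u - 2) = 0, so u = -5 or u = 2.
p³ = -5 gives p = -∛(5) ≈ -1.71.
p³ = 2 gives p = ∛(2) ≈ 1.2599.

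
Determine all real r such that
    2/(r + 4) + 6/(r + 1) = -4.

Multiply both sides by (r + 4)(r + 1):
2(r + 1) + 6(r + 4) = -4(r + 4)(r + 1).
Expand and collect terms: -4r² - 28r - 42 = 0.
By the quadratic formula, r = (28 ± √112) / -8, so r ≈ -4.8229 or r ≈ -2.1771.
Neither value makes a denominator zero (r ≠ -4, r ≠ -1), so both are valid.

r = -4.8229 or r = -2.1771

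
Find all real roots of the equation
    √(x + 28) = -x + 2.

x = -3

Square both sides: x + 28 = (-x + 2)².
Expand and rearrange: x² - 5x - 24 = 0.
Solving gives x = 8 or x = -3.
Check each candidate in the original equation:
  x = 8: √(36) = 6, while -x + 2 = -6 — extraneous.
  x = -3: √(25) = 5, while -x + 2 = 5 — valid.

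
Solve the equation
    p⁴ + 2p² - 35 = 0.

Let u = p². The equation becomes u² + 2u - 35 = 0.
Factor: (u - 5)(u + 7) = 0, so u = 5 or u = -7.
p² = 5 gives p = ±√(5) ≈ ±2.2361.
p² = -7 < 0 has no real solution.

p = -2.2361 or p = 2.2361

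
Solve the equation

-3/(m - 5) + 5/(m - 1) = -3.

Multiply both sides by (m - 5)(m - 1):
-3(m - 1) + 5(m - 5) = -3(m - 5)(m - 1).
Expand and collect terms: -3m^2 + 16m + 7 = 0.
By the quadratic formula, m = (-16 +/- sqrt(340)) / -6, so m ~= -0.4065 or m ~= 5.7398.
Neither value makes a denominator zero (m != 5, m != 1), so both are valid.

m = -0.4065 or m = 5.7398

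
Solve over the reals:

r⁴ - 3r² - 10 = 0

Let u = r². The equation becomes u² - 3u - 10 = 0.
Factor: (u + 2)(u - 5) = 0, so u = -2 or u = 5.
r² = -2 < 0 has no real solution.
r² = 5 gives r = ±√(5) ≈ ±2.2361.

r = -2.2361 or r = 2.2361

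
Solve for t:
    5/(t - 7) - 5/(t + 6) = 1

t = -9.8562 or t = 10.8562

Multiply both sides by (t - 7)(t + 6):
5(t + 6) - 5(t - 7) = (t - 7)(t + 6).
Expand and collect terms: t^2 - t - 107 = 0.
By the quadratic formula, t = (1 +/- sqrt(429)) / 2, so t ~= 10.8562 or t ~= -9.8562.
Neither value makes a denominator zero (t != 7, t != -6), so both are valid.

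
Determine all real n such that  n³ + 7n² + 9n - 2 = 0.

Possible rational roots are divisors of -2. Testing n = -2 gives 0, so (n + 2) is a factor.
Divide: n³ + 7n² + 9n - 2 = (n + 2)(n² + 5n - 1).
Apply the quadratic formula to n² + 5n - 1 = 0: n = (-5 ± √29)/2, i.e. n ≈ 0.1926 or n ≈ -5.1926.

n = -5.1926 or n = -2 or n = 0.1926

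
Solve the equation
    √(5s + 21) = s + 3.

Square both sides: 5s + 21 = (s + 3)².
Expand and rearrange: s² + s - 12 = 0.
Solving gives s = 3 or s = -4.
Check each candidate in the original equation:
  s = 3: √(36) = 6, while s + 3 = 6 — valid.
  s = -4: √(1) = 1, while s + 3 = -1 — extraneous.

s = 3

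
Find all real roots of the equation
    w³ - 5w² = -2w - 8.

w = -1 or w = 2 or w = 4

Rearrange: w³ - 5w² + 2w + 8 = 0.
Possible rational roots are divisors of 8. Testing w = -1 gives 0, so (w + 1) is a factor.
Divide: w³ - 5w² + 2w + 8 = (w + 1)(w² - 6w + 8).
Factor the quadratic: w = 4 or w = 2.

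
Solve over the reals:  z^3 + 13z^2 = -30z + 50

Rearrange: z^3 + 13z^2 + 30z - 50 = 0.
Possible rational roots are divisors of -50. Testing z = -5 gives 0, so (z + 5) is a factor.
Divide: z^3 + 13z^2 + 30z - 50 = (z + 5)(z^2 + 8z - 10).
Apply the quadratic formula to z^2 + 8z - 10 = 0: z = (-8 +/- sqrt(104))/2, i.e. z ~= 1.099 or z ~= -9.099.

z = -9.099 or z = -5 or z = 1.099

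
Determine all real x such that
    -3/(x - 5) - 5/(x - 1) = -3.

Multiply both sides by (x - 5)(x - 1):
-3(x - 1) - 5(x - 5) = -3(x - 5)(x - 1).
Expand and collect terms: -3x² + 26x - 43 = 0.
By the quadratic formula, x = (-26 ± √160) / -6, so x ≈ 2.2251 or x ≈ 6.4415.
Neither value makes a denominator zero (x ≠ 5, x ≠ 1), so both are valid.

x = 2.2251 or x = 6.4415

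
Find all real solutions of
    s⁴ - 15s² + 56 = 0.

Let u = s². The equation becomes u² - 15u + 56 = 0.
Factor: (u - 8)(u - 7) = 0, so u = 8 or u = 7.
s² = 8 gives s = ±2·√(2) ≈ ±2.8284.
s² = 7 gives s = ±√(7) ≈ ±2.6458.

s = -2.8284 or s = -2.6458 or s = 2.6458 or s = 2.8284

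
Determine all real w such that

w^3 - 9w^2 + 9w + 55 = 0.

w = -1.873 or w = 5 or w = 5.873

Possible rational roots are divisors of 55. Testing w = 5 gives 0, so (w - 5) is a factor.
Divide: w^3 - 9w^2 + 9w + 55 = (w - 5)(w^2 - 4w - 11).
Apply the quadratic formula to w^2 - 4w - 11 = 0: w = (4 +/- sqrt(60))/2, i.e. w ~= 5.873 or w ~= -1.873.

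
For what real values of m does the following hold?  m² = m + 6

Bring every term to one side: m² - m - 6 = 0.
Factor: (m - 3)(m + 2) = 0.
So m = 3 or m = -2.

m = -2 or m = 3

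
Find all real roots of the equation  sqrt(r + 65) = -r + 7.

r = -1

Square both sides: r + 65 = (-r + 7)^2.
Expand and rearrange: r^2 - 15r - 16 = 0.
Solving gives r = 16 or r = -1.
Check each candidate in the original equation:
  r = 16: sqrt(81) = 9, while -r + 7 = -9 — extraneous.
  r = -1: sqrt(64) = 8, while -r + 7 = 8 — valid.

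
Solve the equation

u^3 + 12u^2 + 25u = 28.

u = -8.7958 or u = -4 or u = 0.7958

Rearrange: u^3 + 12u^2 + 25u - 28 = 0.
Possible rational roots are divisors of -28. Testing u = -4 gives 0, so (u + 4) is a factor.
Divide: u^3 + 12u^2 + 25u - 28 = (u + 4)(u^2 + 8u - 7).
Apply the quadratic formula to u^2 + 8u - 7 = 0: u = (-8 +/- sqrt(92))/2, i.e. u ~= 0.7958 or u ~= -8.7958.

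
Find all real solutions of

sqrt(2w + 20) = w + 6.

Square both sides: 2w + 20 = (w + 6)^2.
Expand and rearrange: w^2 + 10w + 16 = 0.
Solving gives w = -2 or w = -8.
Check each candidate in the original equation:
  w = -2: sqrt(16) = 4, while w + 6 = 4 — valid.
  w = -8: sqrt(4) = 2, while w + 6 = -2 — extraneous.

w = -2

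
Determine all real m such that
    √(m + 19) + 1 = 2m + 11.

Isolate the radical: √(m + 19) = 2m + 10.
Square both sides: m + 19 = (2m + 10)².
Expand and rearrange: 4m² + 39m + 81 = 0.
Solving gives m = -3 or m = -6.75.
Check each candidate in the original equation:
  m = -3: √(16) = 4, while 2m + 10 = 4 — valid.
  m = -6.75: √(12.25) = 3.5, while 2m + 10 = -3.5 — extraneous.

m = -3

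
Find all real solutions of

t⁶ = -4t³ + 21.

t = -1.9129 or t = 1.4422

Let u = t³. The equation becomes u² + 4u - 21 = 0.
Factor: (u + 7)(u - 3) = 0, so u = -7 or u = 3.
t³ = -7 gives t = -∛(7) ≈ -1.9129.
t³ = 3 gives t = ∛(3) ≈ 1.4422.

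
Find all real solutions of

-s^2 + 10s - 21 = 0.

s = 3 or s = 7

Factor: -1(s - 3)(s - 7) = 0.
So s = 3 or s = 7.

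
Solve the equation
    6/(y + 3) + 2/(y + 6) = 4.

y = -5.6794 or y = -1.3206

Multiply both sides by (y + 3)(y + 6):
6(y + 6) + 2(y + 3) = 4(y + 3)(y + 6).
Expand and collect terms: 4y² + 28y + 30 = 0.
By the quadratic formula, y = (-28 ± √304) / 8, so y ≈ -1.3206 or y ≈ -5.6794.
Neither value makes a denominator zero (y ≠ -3, y ≠ -6), so both are valid.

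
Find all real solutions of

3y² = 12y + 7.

y = -0.5166 or y = 4.5166

Rearrange to standard form: 3y² - 12y - 7 = 0.
Discriminant: (-12)² − 4·3·(-7) = 228.
Quadratic formula: y = (12 ± √228) / 6.
So y = 2 + √(57)/3 ≈ 4.5166 or y = 2 - √(57)/3 ≈ -0.5166.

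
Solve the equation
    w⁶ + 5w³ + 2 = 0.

Let u = w³. The equation becomes u² + 5u + 2 = 0.
By the quadratic formula, u = -5/2 + √(17)/2 or u = -5/2 - √(17)/2.
w³ = -5/2 + √(17)/2 gives w = -∛(5/2 - √(17)/2) ≈ -0.7597.
w³ = -5/2 - √(17)/2 gives w = -∛(√(17)/2 + 5/2) ≈ -1.6585.

w = -1.6585 or w = -0.7597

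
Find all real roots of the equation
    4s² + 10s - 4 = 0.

Discriminant: (10)² − 4·4·(-4) = 164.
Quadratic formula: s = (-10 ± √164) / 8.
So s = -5/4 + √(41)/4 ≈ 0.3508 or s = -√(41)/4 - 5/4 ≈ -2.8508.

s = -2.8508 or s = 0.3508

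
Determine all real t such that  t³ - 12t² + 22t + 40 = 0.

t = -1.099 or t = 4 or t = 9.099

Possible rational roots are divisors of 40. Testing t = 4 gives 0, so (t - 4) is a factor.
Divide: t³ - 12t² + 22t + 40 = (t - 4)(t² - 8t - 10).
Apply the quadratic formula to t² - 8t - 10 = 0: t = (8 ± √104)/2, i.e. t ≈ 9.099 or t ≈ -1.099.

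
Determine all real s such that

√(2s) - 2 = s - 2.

s = 0 or s = 2

Isolate the radical: √(2s) = s.
Square both sides: 2s = (s)².
Expand and rearrange: s² - 2s = 0.
Solving gives s = 2 or s = 0.
Check each candidate in the original equation:
  s = 2: √(4) = 2, while s = 2 — valid.
  s = 0: √(0) = 0, while s = 0 — valid.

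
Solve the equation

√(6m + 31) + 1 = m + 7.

m = -5 or m = -1

Isolate the radical: √(6m + 31) = m + 6.
Square both sides: 6m + 31 = (m + 6)².
Expand and rearrange: m² + 6m + 5 = 0.
Solving gives m = -1 or m = -5.
Check each candidate in the original equation:
  m = -1: √(25) = 5, while m + 6 = 5 — valid.
  m = -5: √(1) = 1, while m + 6 = 1 — valid.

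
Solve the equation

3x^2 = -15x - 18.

x = -3 or x = -2

Bring every term to one side: 3x^2 + 15x + 18 = 0.
Factor: 3(x + 3)(x + 2) = 0.
So x = -3 or x = -2.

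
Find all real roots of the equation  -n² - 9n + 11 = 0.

n = -10.0902 or n = 1.0902

Discriminant: (-9)² − 4·(-1)·11 = 125.
Quadratic formula: n = (9 ± √125) / (-2).
So n = -5·√(5)/2 - 9/2 ≈ -10.0902 or n = -9/2 + 5·√(5)/2 ≈ 1.0902.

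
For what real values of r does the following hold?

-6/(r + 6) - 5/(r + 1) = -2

r = -4.2944 or r = 2.7944

Multiply both sides by (r + 6)(r + 1):
-6(r + 1) - 5(r + 6) = -2(r + 6)(r + 1).
Expand and collect terms: -2r^2 - 3r + 24 = 0.
By the quadratic formula, r = (3 +/- sqrt(201)) / -4, so r ~= -4.2944 or r ~= 2.7944.
Neither value makes a denominator zero (r != -6, r != -1), so both are valid.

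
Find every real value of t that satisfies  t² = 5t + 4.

Rearrange to standard form: t² - 5t - 4 = 0.
Discriminant: (-5)² − 4·1·(-4) = 41.
Quadratic formula: t = (5 ± √41) / 2.
So t = 5/2 + √(41)/2 ≈ 5.7016 or t = 5/2 - √(41)/2 ≈ -0.7016.

t = -0.7016 or t = 5.7016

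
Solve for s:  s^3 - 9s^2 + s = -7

Rearrange: s^3 - 9s^2 + s + 7 = 0.
Possible rational roots are divisors of 7. Testing s = 1 gives 0, so (s - 1) is a factor.
Divide: s^3 - 9s^2 + s + 7 = (s - 1)(s^2 - 8s - 7).
Apply the quadratic formula to s^2 - 8s - 7 = 0: s = (8 +/- sqrt(92))/2, i.e. s ~= 8.7958 or s ~= -0.7958.

s = -0.7958 or s = 1 or s = 8.7958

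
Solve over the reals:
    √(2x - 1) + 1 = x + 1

Isolate the radical: √(2x - 1) = x.
Square both sides: 2x - 1 = (x)².
Expand and rearrange: x² - 2x + 1 = 0.
This gives the repeated root x = 1.
Check in the original equation:
  x = 1: √(1) = 1, while x = 1 — valid.

x = 1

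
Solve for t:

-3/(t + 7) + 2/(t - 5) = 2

t = -8.3958 or t = 5.8958

Multiply both sides by (t + 7)(t - 5):
-3(t - 5) + 2(t + 7) = 2(t + 7)(t - 5).
Expand and collect terms: 2t^2 + 5t - 99 = 0.
By the quadratic formula, t = (-5 +/- sqrt(817)) / 4, so t ~= 5.8958 or t ~= -8.3958.
Neither value makes a denominator zero (t != -7, t != 5), so both are valid.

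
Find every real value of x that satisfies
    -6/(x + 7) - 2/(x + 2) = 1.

x = -14.1789 or x = -2.8211

Multiply both sides by (x + 7)(x + 2):
-6(x + 2) - 2(x + 7) = (x + 7)(x + 2).
Expand and collect terms: x² + 17x + 40 = 0.
By the quadratic formula, x = (-17 ± √129) / 2, so x ≈ -2.8211 or x ≈ -14.1789.
Neither value makes a denominator zero (x ≠ -7, x ≠ -2), so both are valid.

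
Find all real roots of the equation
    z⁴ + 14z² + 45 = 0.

No real solutions.

Let u = z². The equation becomes u² + 14u + 45 = 0.
Factor: (u + 5)(u + 9) = 0, so u = -5 or u = -9.
z² = -5 < 0 has no real solution.
z² = -9 < 0 has no real solution.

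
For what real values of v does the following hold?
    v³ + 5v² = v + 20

Rearrange: v³ + 5v² - v - 20 = 0.
Possible rational roots are divisors of -20. Testing v = -4 gives 0, so (v + 4) is a factor.
Divide: v³ + 5v² - v - 20 = (v + 4)(v² + v - 5).
Apply the quadratic formula to v² + v - 5 = 0: v = (-1 ± √21)/2, i.e. v ≈ 1.7913 or v ≈ -2.7913.

v = -4 or v = -2.7913 or v = 1.7913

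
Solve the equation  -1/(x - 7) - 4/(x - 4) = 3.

x = 2.5585 or x = 6.7749

Multiply both sides by (x - 7)(x - 4):
-(x - 4) - 4(x - 7) = 3(x - 7)(x - 4).
Expand and collect terms: 3x² - 28x + 52 = 0.
By the quadratic formula, x = (28 ± √160) / 6, so x ≈ 6.7749 or x ≈ 2.5585.
Neither value makes a denominator zero (x ≠ 7, x ≠ 4), so both are valid.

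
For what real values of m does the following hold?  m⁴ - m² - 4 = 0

Let u = m². The equation becomes u² - u - 4 = 0.
By the quadratic formula, u = 1/2 + √(17)/2 or u = 1/2 - √(17)/2.
m² = 1/2 + √(17)/2 gives m = ±√(1/2 + √(17)/2) ≈ ±1.6005.
m² = 1/2 - √(17)/2 < 0 has no real solution.

m = -1.6005 or m = 1.6005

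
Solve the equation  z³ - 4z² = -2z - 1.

z = -0.3028 or z = 1 or z = 3.3028

Rearrange: z³ - 4z² + 2z + 1 = 0.
Possible rational roots are divisors of 1. Testing z = 1 gives 0, so (z - 1) is a factor.
Divide: z³ - 4z² + 2z + 1 = (z - 1)(z² - 3z - 1).
Apply the quadratic formula to z² - 3z - 1 = 0: z = (3 ± √13)/2, i.e. z ≈ 3.3028 or z ≈ -0.3028.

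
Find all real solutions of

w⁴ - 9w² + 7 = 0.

Let u = w². The equation becomes u² - 9u + 7 = 0.
By the quadratic formula, u = √(53)/2 + 9/2 or u = 9/2 - √(53)/2.
w² = √(53)/2 + 9/2 gives w = ±√(√(53)/2 + 9/2) ≈ ±2.8531.
w² = 9/2 - √(53)/2 gives w = ±√(9/2 - √(53)/2) ≈ ±0.9273.

w = -2.8531 or w = -0.9273 or w = 0.9273 or w = 2.8531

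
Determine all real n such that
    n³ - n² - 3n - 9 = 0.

n = 3

Possible rational roots are divisors of -9. Testing n = 3 gives 0, so (n - 3) is a factor.
Divide: n³ - n² - 3n - 9 = (n - 3)(n² + 2n + 3).
The quadratic n² + 2n + 3 has discriminant -8 < 0, so no further real roots.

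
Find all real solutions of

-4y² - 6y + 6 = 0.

Discriminant: (-6)² − 4·(-4)·6 = 132.
Quadratic formula: y = (6 ± √132) / (-8).
So y = -√(33)/4 - 3/4 ≈ -2.1861 or y = -3/4 + √(33)/4 ≈ 0.6861.

y = -2.1861 or y = 0.6861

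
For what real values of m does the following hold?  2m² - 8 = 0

Factor: 2(m + 2)(m - 2) = 0.
So m = -2 or m = 2.

m = -2 or m = 2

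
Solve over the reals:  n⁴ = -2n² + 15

n = -1.7321 or n = 1.7321

Let u = n². The equation becomes u² + 2u - 15 = 0.
Factor: (u + 5)(u - 3) = 0, so u = -5 or u = 3.
n² = -5 < 0 has no real solution.
n² = 3 gives n = ±√(3) ≈ ±1.7321.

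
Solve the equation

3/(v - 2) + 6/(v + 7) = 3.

Multiply both sides by (v - 2)(v + 7):
3(v + 7) + 6(v - 2) = 3(v - 2)(v + 7).
Expand and collect terms: 3v² + 6v - 51 = 0.
By the quadratic formula, v = (-6 ± √648) / 6, so v ≈ 3.2426 or v ≈ -5.2426.
Neither value makes a denominator zero (v ≠ 2, v ≠ -7), so both are valid.

v = -5.2426 or v = 3.2426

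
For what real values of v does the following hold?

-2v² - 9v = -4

Rearrange to standard form: -2v² - 9v + 4 = 0.
Discriminant: (-9)² − 4·(-2)·4 = 113.
Quadratic formula: v = (9 ± √113) / (-4).
So v = -√(113)/4 - 9/4 ≈ -4.9075 or v = -9/4 + √(113)/4 ≈ 0.4075.

v = -4.9075 or v = 0.4075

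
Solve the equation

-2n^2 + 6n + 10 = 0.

Discriminant: (6)^2 - 4*(-2)*10 = 116.
Quadratic formula: n = (-6 +/- sqrt(116)) / (-4).
So n = 3/2 - sqrt(29)/2 ~= -1.1926 or n = 3/2 + sqrt(29)/2 ~= 4.1926.

n = -1.1926 or n = 4.1926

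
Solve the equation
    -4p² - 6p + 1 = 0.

p = -1.6514 or p = 0.1514

Discriminant: (-6)² − 4·(-4)·1 = 52.
Quadratic formula: p = (6 ± √52) / (-8).
So p = -√(13)/4 - 3/4 ≈ -1.6514 or p = -3/4 + √(13)/4 ≈ 0.1514.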